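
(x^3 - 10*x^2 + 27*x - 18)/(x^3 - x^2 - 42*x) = (-x^3 + 10*x^2 - 27*x + 18)/(x*(-x^2 + x + 42))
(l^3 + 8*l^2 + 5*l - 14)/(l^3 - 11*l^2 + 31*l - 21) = (l^2 + 9*l + 14)/(l^2 - 10*l + 21)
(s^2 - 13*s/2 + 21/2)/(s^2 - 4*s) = (2*s^2 - 13*s + 21)/(2*s*(s - 4))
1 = 1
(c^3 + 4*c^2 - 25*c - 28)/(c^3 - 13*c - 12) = (c + 7)/(c + 3)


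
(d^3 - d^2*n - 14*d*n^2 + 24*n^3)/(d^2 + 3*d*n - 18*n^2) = (d^2 + 2*d*n - 8*n^2)/(d + 6*n)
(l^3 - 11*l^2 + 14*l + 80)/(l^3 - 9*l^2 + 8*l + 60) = (l - 8)/(l - 6)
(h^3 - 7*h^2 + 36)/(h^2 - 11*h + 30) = (h^2 - h - 6)/(h - 5)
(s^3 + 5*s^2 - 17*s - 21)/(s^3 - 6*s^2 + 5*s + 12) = (s + 7)/(s - 4)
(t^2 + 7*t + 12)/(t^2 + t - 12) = (t + 3)/(t - 3)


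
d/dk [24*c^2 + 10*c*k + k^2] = 10*c + 2*k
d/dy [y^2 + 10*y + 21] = 2*y + 10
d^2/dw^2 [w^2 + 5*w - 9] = 2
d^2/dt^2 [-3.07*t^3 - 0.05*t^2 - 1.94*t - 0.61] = -18.42*t - 0.1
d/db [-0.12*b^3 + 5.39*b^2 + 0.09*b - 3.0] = -0.36*b^2 + 10.78*b + 0.09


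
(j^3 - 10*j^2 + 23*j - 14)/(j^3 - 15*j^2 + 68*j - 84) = (j - 1)/(j - 6)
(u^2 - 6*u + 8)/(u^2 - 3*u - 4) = (u - 2)/(u + 1)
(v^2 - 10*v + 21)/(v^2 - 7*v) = (v - 3)/v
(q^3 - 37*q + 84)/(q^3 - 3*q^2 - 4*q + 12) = (q^2 + 3*q - 28)/(q^2 - 4)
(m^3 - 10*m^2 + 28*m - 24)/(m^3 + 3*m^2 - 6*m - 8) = (m^2 - 8*m + 12)/(m^2 + 5*m + 4)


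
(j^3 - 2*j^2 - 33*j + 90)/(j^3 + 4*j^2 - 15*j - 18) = (j - 5)/(j + 1)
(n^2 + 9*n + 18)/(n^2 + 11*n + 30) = (n + 3)/(n + 5)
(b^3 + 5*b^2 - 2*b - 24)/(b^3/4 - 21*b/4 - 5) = 4*(b^2 + b - 6)/(b^2 - 4*b - 5)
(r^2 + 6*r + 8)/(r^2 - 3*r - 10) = (r + 4)/(r - 5)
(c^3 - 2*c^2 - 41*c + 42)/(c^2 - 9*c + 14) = (c^2 + 5*c - 6)/(c - 2)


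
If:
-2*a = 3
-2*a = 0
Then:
No Solution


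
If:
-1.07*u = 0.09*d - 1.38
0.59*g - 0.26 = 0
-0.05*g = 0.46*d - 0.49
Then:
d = 1.02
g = 0.44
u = 1.20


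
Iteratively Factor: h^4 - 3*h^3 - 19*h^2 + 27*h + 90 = (h - 5)*(h^3 + 2*h^2 - 9*h - 18) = (h - 5)*(h - 3)*(h^2 + 5*h + 6) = (h - 5)*(h - 3)*(h + 2)*(h + 3)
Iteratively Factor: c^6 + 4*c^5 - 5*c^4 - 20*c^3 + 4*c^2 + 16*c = (c + 4)*(c^5 - 5*c^3 + 4*c) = (c - 2)*(c + 4)*(c^4 + 2*c^3 - c^2 - 2*c) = (c - 2)*(c + 2)*(c + 4)*(c^3 - c) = (c - 2)*(c + 1)*(c + 2)*(c + 4)*(c^2 - c) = c*(c - 2)*(c + 1)*(c + 2)*(c + 4)*(c - 1)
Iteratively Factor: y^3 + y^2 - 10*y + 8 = (y + 4)*(y^2 - 3*y + 2) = (y - 1)*(y + 4)*(y - 2)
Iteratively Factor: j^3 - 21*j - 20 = (j + 1)*(j^2 - j - 20) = (j - 5)*(j + 1)*(j + 4)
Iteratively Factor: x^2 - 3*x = (x - 3)*(x)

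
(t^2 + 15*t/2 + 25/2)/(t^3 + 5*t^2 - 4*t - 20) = (t + 5/2)/(t^2 - 4)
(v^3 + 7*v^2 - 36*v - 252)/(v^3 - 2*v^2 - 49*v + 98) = (v^2 - 36)/(v^2 - 9*v + 14)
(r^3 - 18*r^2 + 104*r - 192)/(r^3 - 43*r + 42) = (r^2 - 12*r + 32)/(r^2 + 6*r - 7)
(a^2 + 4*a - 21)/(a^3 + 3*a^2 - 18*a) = (a + 7)/(a*(a + 6))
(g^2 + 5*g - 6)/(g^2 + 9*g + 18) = (g - 1)/(g + 3)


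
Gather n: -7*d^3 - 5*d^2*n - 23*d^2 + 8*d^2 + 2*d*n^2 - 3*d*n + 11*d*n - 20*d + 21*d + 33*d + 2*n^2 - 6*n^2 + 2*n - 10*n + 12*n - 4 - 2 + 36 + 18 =-7*d^3 - 15*d^2 + 34*d + n^2*(2*d - 4) + n*(-5*d^2 + 8*d + 4) + 48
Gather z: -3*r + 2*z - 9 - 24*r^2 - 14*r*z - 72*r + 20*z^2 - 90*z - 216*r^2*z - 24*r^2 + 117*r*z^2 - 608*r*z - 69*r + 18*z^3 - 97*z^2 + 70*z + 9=-48*r^2 - 144*r + 18*z^3 + z^2*(117*r - 77) + z*(-216*r^2 - 622*r - 18)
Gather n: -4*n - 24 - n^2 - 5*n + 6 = -n^2 - 9*n - 18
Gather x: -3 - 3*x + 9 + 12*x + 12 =9*x + 18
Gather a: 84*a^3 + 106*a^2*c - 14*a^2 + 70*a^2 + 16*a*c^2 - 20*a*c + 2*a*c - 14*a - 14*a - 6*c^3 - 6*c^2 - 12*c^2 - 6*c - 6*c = 84*a^3 + a^2*(106*c + 56) + a*(16*c^2 - 18*c - 28) - 6*c^3 - 18*c^2 - 12*c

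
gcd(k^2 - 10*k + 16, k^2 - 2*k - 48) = k - 8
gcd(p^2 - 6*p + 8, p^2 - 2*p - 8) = p - 4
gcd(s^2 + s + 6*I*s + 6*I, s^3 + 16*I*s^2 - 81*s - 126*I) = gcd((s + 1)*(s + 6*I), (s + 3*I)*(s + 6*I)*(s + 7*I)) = s + 6*I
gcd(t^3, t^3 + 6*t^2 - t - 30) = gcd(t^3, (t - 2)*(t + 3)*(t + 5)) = 1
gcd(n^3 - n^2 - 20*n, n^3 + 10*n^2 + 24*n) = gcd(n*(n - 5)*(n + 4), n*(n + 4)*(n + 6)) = n^2 + 4*n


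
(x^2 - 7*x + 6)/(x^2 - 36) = (x - 1)/(x + 6)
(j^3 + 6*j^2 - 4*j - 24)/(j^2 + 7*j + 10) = (j^2 + 4*j - 12)/(j + 5)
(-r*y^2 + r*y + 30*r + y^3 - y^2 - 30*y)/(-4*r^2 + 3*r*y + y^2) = (y^2 - y - 30)/(4*r + y)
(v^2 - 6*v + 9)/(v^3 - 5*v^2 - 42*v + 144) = (v - 3)/(v^2 - 2*v - 48)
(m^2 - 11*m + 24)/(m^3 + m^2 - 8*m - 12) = (m - 8)/(m^2 + 4*m + 4)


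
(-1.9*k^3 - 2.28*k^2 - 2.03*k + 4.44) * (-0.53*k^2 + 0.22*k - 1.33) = 1.007*k^5 + 0.7904*k^4 + 3.1013*k^3 + 0.2326*k^2 + 3.6767*k - 5.9052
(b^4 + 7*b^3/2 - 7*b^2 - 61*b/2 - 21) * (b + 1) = b^5 + 9*b^4/2 - 7*b^3/2 - 75*b^2/2 - 103*b/2 - 21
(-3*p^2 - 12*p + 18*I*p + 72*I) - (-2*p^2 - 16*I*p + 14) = -p^2 - 12*p + 34*I*p - 14 + 72*I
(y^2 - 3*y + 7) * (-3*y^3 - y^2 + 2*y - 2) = -3*y^5 + 8*y^4 - 16*y^3 - 15*y^2 + 20*y - 14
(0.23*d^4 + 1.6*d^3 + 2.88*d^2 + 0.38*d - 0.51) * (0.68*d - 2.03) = 0.1564*d^5 + 0.6211*d^4 - 1.2896*d^3 - 5.588*d^2 - 1.1182*d + 1.0353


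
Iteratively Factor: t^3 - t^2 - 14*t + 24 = (t - 3)*(t^2 + 2*t - 8) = (t - 3)*(t - 2)*(t + 4)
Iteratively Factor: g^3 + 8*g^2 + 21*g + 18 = (g + 3)*(g^2 + 5*g + 6) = (g + 2)*(g + 3)*(g + 3)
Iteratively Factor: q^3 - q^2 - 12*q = (q - 4)*(q^2 + 3*q) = (q - 4)*(q + 3)*(q)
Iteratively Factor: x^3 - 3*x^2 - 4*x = (x)*(x^2 - 3*x - 4) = x*(x - 4)*(x + 1)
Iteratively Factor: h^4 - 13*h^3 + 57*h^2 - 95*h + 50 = (h - 2)*(h^3 - 11*h^2 + 35*h - 25) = (h - 5)*(h - 2)*(h^2 - 6*h + 5) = (h - 5)*(h - 2)*(h - 1)*(h - 5)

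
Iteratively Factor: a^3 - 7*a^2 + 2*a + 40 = (a - 4)*(a^2 - 3*a - 10) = (a - 5)*(a - 4)*(a + 2)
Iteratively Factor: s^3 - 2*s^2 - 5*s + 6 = (s - 1)*(s^2 - s - 6) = (s - 1)*(s + 2)*(s - 3)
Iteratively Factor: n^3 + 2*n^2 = (n)*(n^2 + 2*n) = n^2*(n + 2)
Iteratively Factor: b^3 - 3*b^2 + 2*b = (b - 1)*(b^2 - 2*b) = (b - 2)*(b - 1)*(b)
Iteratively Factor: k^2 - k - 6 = (k - 3)*(k + 2)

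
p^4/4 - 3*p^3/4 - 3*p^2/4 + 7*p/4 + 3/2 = (p/4 + 1/4)*(p - 3)*(p - 2)*(p + 1)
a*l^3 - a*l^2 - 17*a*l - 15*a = (l - 5)*(l + 3)*(a*l + a)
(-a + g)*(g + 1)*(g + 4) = -a*g^2 - 5*a*g - 4*a + g^3 + 5*g^2 + 4*g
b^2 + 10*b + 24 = (b + 4)*(b + 6)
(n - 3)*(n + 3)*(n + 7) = n^3 + 7*n^2 - 9*n - 63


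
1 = 1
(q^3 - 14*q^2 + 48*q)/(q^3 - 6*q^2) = (q - 8)/q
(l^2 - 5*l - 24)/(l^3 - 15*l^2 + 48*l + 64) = (l + 3)/(l^2 - 7*l - 8)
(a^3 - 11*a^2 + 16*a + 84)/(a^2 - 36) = (a^2 - 5*a - 14)/(a + 6)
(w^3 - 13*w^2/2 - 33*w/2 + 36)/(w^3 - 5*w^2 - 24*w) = (w - 3/2)/w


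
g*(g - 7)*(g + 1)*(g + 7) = g^4 + g^3 - 49*g^2 - 49*g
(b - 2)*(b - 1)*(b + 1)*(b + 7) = b^4 + 5*b^3 - 15*b^2 - 5*b + 14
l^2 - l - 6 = (l - 3)*(l + 2)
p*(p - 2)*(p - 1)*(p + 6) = p^4 + 3*p^3 - 16*p^2 + 12*p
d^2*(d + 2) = d^3 + 2*d^2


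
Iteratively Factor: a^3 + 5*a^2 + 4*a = (a + 4)*(a^2 + a) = a*(a + 4)*(a + 1)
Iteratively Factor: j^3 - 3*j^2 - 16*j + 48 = (j + 4)*(j^2 - 7*j + 12) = (j - 4)*(j + 4)*(j - 3)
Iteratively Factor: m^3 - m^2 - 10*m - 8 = (m - 4)*(m^2 + 3*m + 2) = (m - 4)*(m + 1)*(m + 2)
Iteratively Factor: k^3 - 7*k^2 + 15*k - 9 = (k - 3)*(k^2 - 4*k + 3) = (k - 3)^2*(k - 1)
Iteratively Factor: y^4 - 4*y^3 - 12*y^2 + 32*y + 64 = (y - 4)*(y^3 - 12*y - 16) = (y - 4)*(y + 2)*(y^2 - 2*y - 8) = (y - 4)^2*(y + 2)*(y + 2)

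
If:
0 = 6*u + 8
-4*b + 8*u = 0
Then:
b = -8/3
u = -4/3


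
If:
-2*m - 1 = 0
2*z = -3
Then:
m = -1/2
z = -3/2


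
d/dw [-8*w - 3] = -8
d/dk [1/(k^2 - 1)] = -2*k/(k^2 - 1)^2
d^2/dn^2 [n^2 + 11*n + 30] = 2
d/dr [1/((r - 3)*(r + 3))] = -2*r/(r^4 - 18*r^2 + 81)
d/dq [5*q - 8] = 5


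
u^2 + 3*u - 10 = (u - 2)*(u + 5)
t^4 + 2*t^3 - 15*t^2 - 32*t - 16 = (t - 4)*(t + 1)^2*(t + 4)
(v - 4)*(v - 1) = v^2 - 5*v + 4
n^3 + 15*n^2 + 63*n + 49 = (n + 1)*(n + 7)^2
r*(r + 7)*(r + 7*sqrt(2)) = r^3 + 7*r^2 + 7*sqrt(2)*r^2 + 49*sqrt(2)*r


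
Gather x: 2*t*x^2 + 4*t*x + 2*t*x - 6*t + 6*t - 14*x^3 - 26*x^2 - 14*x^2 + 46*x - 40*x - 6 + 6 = -14*x^3 + x^2*(2*t - 40) + x*(6*t + 6)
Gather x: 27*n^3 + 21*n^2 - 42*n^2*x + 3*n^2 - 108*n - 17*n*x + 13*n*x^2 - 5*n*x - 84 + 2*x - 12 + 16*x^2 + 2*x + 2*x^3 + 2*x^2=27*n^3 + 24*n^2 - 108*n + 2*x^3 + x^2*(13*n + 18) + x*(-42*n^2 - 22*n + 4) - 96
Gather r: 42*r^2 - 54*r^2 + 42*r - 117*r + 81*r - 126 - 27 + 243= -12*r^2 + 6*r + 90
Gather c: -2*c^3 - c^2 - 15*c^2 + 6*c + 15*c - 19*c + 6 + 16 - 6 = -2*c^3 - 16*c^2 + 2*c + 16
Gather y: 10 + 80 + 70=160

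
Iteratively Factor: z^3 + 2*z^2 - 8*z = (z)*(z^2 + 2*z - 8) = z*(z - 2)*(z + 4)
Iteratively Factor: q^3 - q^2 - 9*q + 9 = (q - 1)*(q^2 - 9) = (q - 3)*(q - 1)*(q + 3)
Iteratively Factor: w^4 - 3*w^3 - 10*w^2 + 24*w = (w + 3)*(w^3 - 6*w^2 + 8*w) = w*(w + 3)*(w^2 - 6*w + 8) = w*(w - 2)*(w + 3)*(w - 4)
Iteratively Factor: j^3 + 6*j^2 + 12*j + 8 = (j + 2)*(j^2 + 4*j + 4) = (j + 2)^2*(j + 2)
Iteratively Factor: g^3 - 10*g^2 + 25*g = (g - 5)*(g^2 - 5*g) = (g - 5)^2*(g)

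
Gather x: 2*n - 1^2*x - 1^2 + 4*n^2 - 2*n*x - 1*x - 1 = 4*n^2 + 2*n + x*(-2*n - 2) - 2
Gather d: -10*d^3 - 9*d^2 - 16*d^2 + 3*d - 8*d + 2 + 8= -10*d^3 - 25*d^2 - 5*d + 10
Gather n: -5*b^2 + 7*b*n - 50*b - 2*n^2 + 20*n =-5*b^2 - 50*b - 2*n^2 + n*(7*b + 20)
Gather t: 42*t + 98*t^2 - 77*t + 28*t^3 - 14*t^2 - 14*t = 28*t^3 + 84*t^2 - 49*t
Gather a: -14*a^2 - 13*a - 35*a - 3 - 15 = -14*a^2 - 48*a - 18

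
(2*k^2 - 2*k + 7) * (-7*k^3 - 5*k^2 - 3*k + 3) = -14*k^5 + 4*k^4 - 45*k^3 - 23*k^2 - 27*k + 21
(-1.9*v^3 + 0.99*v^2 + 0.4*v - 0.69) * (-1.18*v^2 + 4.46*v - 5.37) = 2.242*v^5 - 9.6422*v^4 + 14.1464*v^3 - 2.7181*v^2 - 5.2254*v + 3.7053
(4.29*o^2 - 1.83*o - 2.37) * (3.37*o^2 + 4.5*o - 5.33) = 14.4573*o^4 + 13.1379*o^3 - 39.0876*o^2 - 0.911100000000001*o + 12.6321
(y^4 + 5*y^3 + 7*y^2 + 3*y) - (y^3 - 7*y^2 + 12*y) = y^4 + 4*y^3 + 14*y^2 - 9*y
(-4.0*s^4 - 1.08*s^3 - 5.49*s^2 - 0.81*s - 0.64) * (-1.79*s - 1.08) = 7.16*s^5 + 6.2532*s^4 + 10.9935*s^3 + 7.3791*s^2 + 2.0204*s + 0.6912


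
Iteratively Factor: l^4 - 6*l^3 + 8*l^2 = (l)*(l^3 - 6*l^2 + 8*l) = l*(l - 4)*(l^2 - 2*l) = l^2*(l - 4)*(l - 2)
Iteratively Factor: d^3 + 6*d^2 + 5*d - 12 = (d - 1)*(d^2 + 7*d + 12) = (d - 1)*(d + 4)*(d + 3)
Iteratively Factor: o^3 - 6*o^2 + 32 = (o - 4)*(o^2 - 2*o - 8) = (o - 4)*(o + 2)*(o - 4)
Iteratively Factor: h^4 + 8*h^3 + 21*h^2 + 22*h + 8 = (h + 4)*(h^3 + 4*h^2 + 5*h + 2) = (h + 2)*(h + 4)*(h^2 + 2*h + 1) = (h + 1)*(h + 2)*(h + 4)*(h + 1)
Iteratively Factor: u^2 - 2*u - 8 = (u - 4)*(u + 2)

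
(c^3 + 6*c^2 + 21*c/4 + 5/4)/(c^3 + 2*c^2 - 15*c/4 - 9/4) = (2*c^2 + 11*c + 5)/(2*c^2 + 3*c - 9)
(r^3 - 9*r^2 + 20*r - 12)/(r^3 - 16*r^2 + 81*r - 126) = (r^2 - 3*r + 2)/(r^2 - 10*r + 21)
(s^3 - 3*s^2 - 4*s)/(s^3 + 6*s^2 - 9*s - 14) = s*(s - 4)/(s^2 + 5*s - 14)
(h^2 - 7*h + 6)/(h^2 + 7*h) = (h^2 - 7*h + 6)/(h*(h + 7))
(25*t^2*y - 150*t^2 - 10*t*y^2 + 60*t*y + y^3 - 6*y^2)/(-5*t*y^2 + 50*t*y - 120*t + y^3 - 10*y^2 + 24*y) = (-5*t + y)/(y - 4)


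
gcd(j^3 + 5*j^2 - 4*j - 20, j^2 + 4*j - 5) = j + 5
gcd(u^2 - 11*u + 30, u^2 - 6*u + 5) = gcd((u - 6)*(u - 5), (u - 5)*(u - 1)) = u - 5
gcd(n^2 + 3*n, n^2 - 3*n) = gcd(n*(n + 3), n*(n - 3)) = n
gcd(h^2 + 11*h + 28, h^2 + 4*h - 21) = h + 7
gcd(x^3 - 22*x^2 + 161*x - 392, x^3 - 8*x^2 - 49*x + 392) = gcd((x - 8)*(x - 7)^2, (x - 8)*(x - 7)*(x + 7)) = x^2 - 15*x + 56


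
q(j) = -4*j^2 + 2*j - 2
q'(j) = 2 - 8*j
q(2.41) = -20.41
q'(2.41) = -17.28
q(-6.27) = -171.79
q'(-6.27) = 52.16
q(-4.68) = -98.97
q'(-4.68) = 39.44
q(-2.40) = -29.84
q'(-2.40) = 21.20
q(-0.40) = -3.44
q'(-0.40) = 5.20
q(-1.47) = -13.58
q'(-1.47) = 13.76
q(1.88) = -12.38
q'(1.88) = -13.04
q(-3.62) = -61.66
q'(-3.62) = 30.96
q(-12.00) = -602.00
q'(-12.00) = 98.00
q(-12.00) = -602.00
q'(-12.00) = 98.00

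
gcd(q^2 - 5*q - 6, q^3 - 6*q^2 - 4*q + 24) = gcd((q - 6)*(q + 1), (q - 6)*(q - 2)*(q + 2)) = q - 6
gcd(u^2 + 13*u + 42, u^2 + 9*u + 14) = u + 7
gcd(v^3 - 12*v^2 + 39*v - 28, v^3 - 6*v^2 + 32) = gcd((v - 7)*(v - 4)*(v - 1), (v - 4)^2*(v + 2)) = v - 4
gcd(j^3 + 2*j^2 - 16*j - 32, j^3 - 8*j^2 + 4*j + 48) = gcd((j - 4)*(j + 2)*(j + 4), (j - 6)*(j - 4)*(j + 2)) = j^2 - 2*j - 8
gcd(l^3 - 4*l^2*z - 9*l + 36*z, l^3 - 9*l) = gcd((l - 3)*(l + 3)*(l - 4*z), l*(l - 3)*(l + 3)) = l^2 - 9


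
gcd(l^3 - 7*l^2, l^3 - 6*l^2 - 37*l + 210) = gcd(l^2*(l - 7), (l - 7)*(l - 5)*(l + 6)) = l - 7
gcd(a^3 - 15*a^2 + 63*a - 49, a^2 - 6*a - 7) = a - 7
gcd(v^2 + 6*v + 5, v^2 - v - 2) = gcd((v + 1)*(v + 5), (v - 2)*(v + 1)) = v + 1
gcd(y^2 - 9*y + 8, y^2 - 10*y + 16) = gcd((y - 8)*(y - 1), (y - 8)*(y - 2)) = y - 8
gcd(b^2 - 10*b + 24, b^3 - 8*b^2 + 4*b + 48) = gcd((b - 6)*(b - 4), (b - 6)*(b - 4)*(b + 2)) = b^2 - 10*b + 24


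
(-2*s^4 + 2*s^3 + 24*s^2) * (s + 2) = -2*s^5 - 2*s^4 + 28*s^3 + 48*s^2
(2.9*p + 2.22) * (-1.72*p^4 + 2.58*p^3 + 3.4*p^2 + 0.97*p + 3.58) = -4.988*p^5 + 3.6636*p^4 + 15.5876*p^3 + 10.361*p^2 + 12.5354*p + 7.9476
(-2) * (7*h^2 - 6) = 12 - 14*h^2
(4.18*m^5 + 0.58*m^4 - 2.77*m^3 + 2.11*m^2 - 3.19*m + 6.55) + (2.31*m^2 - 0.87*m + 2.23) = 4.18*m^5 + 0.58*m^4 - 2.77*m^3 + 4.42*m^2 - 4.06*m + 8.78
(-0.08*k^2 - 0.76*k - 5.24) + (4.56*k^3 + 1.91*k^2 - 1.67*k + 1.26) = 4.56*k^3 + 1.83*k^2 - 2.43*k - 3.98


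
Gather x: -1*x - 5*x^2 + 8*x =-5*x^2 + 7*x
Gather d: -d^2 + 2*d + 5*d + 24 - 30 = -d^2 + 7*d - 6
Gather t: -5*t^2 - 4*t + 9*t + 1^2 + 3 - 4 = -5*t^2 + 5*t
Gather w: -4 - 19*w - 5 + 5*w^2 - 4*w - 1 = 5*w^2 - 23*w - 10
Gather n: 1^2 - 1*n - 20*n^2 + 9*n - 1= -20*n^2 + 8*n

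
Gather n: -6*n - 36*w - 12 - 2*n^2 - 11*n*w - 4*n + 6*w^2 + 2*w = -2*n^2 + n*(-11*w - 10) + 6*w^2 - 34*w - 12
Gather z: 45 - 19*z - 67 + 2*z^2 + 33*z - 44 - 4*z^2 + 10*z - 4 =-2*z^2 + 24*z - 70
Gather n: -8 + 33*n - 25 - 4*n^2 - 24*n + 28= -4*n^2 + 9*n - 5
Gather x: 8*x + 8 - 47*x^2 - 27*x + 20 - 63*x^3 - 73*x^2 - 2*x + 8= -63*x^3 - 120*x^2 - 21*x + 36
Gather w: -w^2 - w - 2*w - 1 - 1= -w^2 - 3*w - 2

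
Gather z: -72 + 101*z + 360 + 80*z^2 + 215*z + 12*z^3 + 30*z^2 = 12*z^3 + 110*z^2 + 316*z + 288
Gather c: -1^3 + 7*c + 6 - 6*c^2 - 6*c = -6*c^2 + c + 5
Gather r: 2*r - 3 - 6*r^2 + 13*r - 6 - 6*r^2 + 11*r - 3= -12*r^2 + 26*r - 12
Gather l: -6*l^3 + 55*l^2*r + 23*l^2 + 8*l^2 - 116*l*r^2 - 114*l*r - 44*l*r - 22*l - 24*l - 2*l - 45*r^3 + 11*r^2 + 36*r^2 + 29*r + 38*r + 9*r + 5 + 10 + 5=-6*l^3 + l^2*(55*r + 31) + l*(-116*r^2 - 158*r - 48) - 45*r^3 + 47*r^2 + 76*r + 20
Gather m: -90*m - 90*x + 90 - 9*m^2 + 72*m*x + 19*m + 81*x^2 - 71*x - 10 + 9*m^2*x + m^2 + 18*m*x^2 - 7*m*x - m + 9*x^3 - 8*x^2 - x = m^2*(9*x - 8) + m*(18*x^2 + 65*x - 72) + 9*x^3 + 73*x^2 - 162*x + 80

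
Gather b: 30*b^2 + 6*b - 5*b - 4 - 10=30*b^2 + b - 14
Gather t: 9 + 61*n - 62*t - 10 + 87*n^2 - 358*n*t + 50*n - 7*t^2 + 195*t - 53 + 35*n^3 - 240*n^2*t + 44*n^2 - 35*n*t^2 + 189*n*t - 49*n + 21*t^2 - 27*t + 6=35*n^3 + 131*n^2 + 62*n + t^2*(14 - 35*n) + t*(-240*n^2 - 169*n + 106) - 48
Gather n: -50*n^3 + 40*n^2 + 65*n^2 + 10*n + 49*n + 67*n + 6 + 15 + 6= -50*n^3 + 105*n^2 + 126*n + 27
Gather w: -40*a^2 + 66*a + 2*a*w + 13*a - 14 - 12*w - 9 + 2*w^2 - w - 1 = -40*a^2 + 79*a + 2*w^2 + w*(2*a - 13) - 24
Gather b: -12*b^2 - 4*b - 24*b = -12*b^2 - 28*b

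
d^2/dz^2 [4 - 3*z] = 0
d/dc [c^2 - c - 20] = 2*c - 1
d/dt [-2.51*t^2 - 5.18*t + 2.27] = -5.02*t - 5.18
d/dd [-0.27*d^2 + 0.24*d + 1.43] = 0.24 - 0.54*d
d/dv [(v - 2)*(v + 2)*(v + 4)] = 3*v^2 + 8*v - 4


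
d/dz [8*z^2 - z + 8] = 16*z - 1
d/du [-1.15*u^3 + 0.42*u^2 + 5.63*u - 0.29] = -3.45*u^2 + 0.84*u + 5.63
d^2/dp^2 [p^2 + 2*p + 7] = 2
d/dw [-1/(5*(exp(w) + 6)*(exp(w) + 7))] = (2*exp(w) + 13)*exp(w)/(5*(exp(w) + 6)^2*(exp(w) + 7)^2)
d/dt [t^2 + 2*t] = 2*t + 2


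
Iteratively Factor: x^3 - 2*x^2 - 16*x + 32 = (x - 4)*(x^2 + 2*x - 8) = (x - 4)*(x + 4)*(x - 2)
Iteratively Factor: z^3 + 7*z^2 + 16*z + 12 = (z + 3)*(z^2 + 4*z + 4) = (z + 2)*(z + 3)*(z + 2)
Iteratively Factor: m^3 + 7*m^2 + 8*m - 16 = (m - 1)*(m^2 + 8*m + 16) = (m - 1)*(m + 4)*(m + 4)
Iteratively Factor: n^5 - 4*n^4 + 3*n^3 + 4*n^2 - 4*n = (n - 1)*(n^4 - 3*n^3 + 4*n) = (n - 1)*(n + 1)*(n^3 - 4*n^2 + 4*n) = (n - 2)*(n - 1)*(n + 1)*(n^2 - 2*n) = n*(n - 2)*(n - 1)*(n + 1)*(n - 2)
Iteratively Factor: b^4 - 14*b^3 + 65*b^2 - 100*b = (b - 5)*(b^3 - 9*b^2 + 20*b) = (b - 5)*(b - 4)*(b^2 - 5*b) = b*(b - 5)*(b - 4)*(b - 5)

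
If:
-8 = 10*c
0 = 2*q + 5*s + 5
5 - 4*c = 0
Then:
No Solution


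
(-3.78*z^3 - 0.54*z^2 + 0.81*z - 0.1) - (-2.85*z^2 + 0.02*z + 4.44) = -3.78*z^3 + 2.31*z^2 + 0.79*z - 4.54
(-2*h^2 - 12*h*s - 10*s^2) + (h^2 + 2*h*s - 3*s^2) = -h^2 - 10*h*s - 13*s^2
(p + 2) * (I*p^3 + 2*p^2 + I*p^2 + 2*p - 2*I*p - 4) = I*p^4 + 2*p^3 + 3*I*p^3 + 6*p^2 - 4*I*p - 8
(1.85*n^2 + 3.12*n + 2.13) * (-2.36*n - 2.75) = -4.366*n^3 - 12.4507*n^2 - 13.6068*n - 5.8575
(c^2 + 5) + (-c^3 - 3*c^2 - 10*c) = -c^3 - 2*c^2 - 10*c + 5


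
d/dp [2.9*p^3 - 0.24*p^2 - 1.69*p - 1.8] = 8.7*p^2 - 0.48*p - 1.69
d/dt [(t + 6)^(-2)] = -2/(t + 6)^3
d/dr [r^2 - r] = 2*r - 1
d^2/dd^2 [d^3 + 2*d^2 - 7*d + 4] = 6*d + 4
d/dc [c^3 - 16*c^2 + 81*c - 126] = 3*c^2 - 32*c + 81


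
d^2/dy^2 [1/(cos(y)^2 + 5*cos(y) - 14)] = (-4*sin(y)^4 + 83*sin(y)^2 - 205*cos(y)/4 - 15*cos(3*y)/4 - 1)/((cos(y) - 2)^3*(cos(y) + 7)^3)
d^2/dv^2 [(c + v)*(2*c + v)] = 2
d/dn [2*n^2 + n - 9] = 4*n + 1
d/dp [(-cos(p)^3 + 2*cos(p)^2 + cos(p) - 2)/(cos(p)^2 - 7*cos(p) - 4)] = (cos(p)^4 - 14*cos(p)^3 + 3*cos(p)^2 + 12*cos(p) + 18)*sin(p)/(sin(p)^2 + 7*cos(p) + 3)^2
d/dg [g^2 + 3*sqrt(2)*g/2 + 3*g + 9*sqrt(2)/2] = 2*g + 3*sqrt(2)/2 + 3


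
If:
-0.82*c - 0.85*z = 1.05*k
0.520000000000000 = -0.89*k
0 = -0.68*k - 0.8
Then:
No Solution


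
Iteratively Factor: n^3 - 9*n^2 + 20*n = (n - 5)*(n^2 - 4*n) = n*(n - 5)*(n - 4)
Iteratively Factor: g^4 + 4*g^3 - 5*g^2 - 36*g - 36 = (g + 2)*(g^3 + 2*g^2 - 9*g - 18) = (g + 2)*(g + 3)*(g^2 - g - 6) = (g + 2)^2*(g + 3)*(g - 3)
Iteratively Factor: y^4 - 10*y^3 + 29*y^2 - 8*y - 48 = (y - 4)*(y^3 - 6*y^2 + 5*y + 12) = (y - 4)^2*(y^2 - 2*y - 3) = (y - 4)^2*(y + 1)*(y - 3)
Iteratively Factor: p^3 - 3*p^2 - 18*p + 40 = (p + 4)*(p^2 - 7*p + 10) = (p - 5)*(p + 4)*(p - 2)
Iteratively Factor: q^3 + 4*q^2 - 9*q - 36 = (q + 3)*(q^2 + q - 12) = (q + 3)*(q + 4)*(q - 3)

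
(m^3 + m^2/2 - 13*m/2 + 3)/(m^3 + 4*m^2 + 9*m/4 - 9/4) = 2*(m - 2)/(2*m + 3)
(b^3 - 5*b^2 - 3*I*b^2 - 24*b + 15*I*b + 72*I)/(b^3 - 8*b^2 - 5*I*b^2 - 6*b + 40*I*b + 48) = (b + 3)/(b - 2*I)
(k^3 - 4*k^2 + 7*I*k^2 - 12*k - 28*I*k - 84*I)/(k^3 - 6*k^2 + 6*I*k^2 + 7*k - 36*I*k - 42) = (k + 2)/(k - I)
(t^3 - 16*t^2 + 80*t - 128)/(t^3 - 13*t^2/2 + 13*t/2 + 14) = 2*(t^2 - 12*t + 32)/(2*t^2 - 5*t - 7)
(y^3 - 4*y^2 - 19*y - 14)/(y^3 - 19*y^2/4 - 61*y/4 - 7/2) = 4*(y + 1)/(4*y + 1)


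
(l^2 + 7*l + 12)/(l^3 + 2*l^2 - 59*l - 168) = (l + 4)/(l^2 - l - 56)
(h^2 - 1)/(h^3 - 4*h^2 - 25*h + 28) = (h + 1)/(h^2 - 3*h - 28)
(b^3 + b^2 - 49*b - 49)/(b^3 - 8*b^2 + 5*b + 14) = (b + 7)/(b - 2)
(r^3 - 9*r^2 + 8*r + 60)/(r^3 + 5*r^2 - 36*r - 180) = (r^2 - 3*r - 10)/(r^2 + 11*r + 30)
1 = 1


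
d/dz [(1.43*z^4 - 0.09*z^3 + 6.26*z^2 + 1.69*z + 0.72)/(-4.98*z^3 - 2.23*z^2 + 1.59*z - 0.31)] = (-7.1214*z^6 - 6.3778*z^5 + 38.1966*z^4 + 14.773*z^3 + 24.5626*z^2 - 0.67*z - 1.6687)/(24.8004*z^6 + 22.2108*z^5 - 10.8635*z^4 - 4.0038*z^3 + 3.9107*z^2 - 0.9858*z + 0.0961)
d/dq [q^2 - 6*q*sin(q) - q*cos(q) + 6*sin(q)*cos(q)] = q*sin(q) - 6*q*cos(q) + 2*q - 6*sin(q) - cos(q) + 6*cos(2*q)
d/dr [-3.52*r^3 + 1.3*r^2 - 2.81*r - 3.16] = -10.56*r^2 + 2.6*r - 2.81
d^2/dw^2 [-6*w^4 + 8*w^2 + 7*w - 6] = 16 - 72*w^2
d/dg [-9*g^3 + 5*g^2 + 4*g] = -27*g^2 + 10*g + 4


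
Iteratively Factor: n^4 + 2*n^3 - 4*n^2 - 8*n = (n + 2)*(n^3 - 4*n) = n*(n + 2)*(n^2 - 4) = n*(n - 2)*(n + 2)*(n + 2)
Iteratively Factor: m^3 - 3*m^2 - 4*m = (m)*(m^2 - 3*m - 4) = m*(m - 4)*(m + 1)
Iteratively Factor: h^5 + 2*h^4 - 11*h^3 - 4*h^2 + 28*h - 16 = (h + 4)*(h^4 - 2*h^3 - 3*h^2 + 8*h - 4) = (h - 1)*(h + 4)*(h^3 - h^2 - 4*h + 4) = (h - 2)*(h - 1)*(h + 4)*(h^2 + h - 2) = (h - 2)*(h - 1)*(h + 2)*(h + 4)*(h - 1)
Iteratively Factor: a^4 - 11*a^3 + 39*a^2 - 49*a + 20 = (a - 4)*(a^3 - 7*a^2 + 11*a - 5) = (a - 5)*(a - 4)*(a^2 - 2*a + 1) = (a - 5)*(a - 4)*(a - 1)*(a - 1)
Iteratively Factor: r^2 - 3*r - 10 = (r + 2)*(r - 5)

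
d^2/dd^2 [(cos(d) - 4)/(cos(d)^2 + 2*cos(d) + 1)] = (-31*cos(d)/4 + 10*cos(2*d) - cos(3*d)/4 - 18)/(cos(d) + 1)^4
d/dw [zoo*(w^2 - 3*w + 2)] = zoo*(w + 1)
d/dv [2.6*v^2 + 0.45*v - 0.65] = 5.2*v + 0.45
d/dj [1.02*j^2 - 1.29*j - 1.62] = 2.04*j - 1.29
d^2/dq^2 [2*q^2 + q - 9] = 4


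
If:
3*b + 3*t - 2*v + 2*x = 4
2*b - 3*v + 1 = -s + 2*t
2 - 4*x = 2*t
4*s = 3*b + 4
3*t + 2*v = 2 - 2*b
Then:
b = -6/13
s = 17/26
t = 19/13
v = -19/26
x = -3/13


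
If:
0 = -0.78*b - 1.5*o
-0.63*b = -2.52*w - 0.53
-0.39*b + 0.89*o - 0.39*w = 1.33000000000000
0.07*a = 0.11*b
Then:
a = -2.06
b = -1.31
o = 0.68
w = -0.54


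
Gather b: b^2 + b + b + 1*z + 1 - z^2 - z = b^2 + 2*b - z^2 + 1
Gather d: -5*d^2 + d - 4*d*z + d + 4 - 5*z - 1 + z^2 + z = -5*d^2 + d*(2 - 4*z) + z^2 - 4*z + 3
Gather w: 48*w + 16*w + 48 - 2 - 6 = 64*w + 40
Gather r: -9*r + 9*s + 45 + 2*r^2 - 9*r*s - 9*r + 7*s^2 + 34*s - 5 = 2*r^2 + r*(-9*s - 18) + 7*s^2 + 43*s + 40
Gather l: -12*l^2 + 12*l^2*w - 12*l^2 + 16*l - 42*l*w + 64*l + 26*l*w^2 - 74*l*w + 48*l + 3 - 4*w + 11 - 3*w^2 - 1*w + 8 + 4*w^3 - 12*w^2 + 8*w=l^2*(12*w - 24) + l*(26*w^2 - 116*w + 128) + 4*w^3 - 15*w^2 + 3*w + 22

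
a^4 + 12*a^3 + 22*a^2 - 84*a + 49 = (a - 1)^2*(a + 7)^2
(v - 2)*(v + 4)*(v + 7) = v^3 + 9*v^2 + 6*v - 56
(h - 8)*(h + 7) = h^2 - h - 56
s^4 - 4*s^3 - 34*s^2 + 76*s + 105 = (s - 7)*(s - 3)*(s + 1)*(s + 5)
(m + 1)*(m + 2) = m^2 + 3*m + 2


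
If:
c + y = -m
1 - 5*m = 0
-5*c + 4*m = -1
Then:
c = 9/25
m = 1/5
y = -14/25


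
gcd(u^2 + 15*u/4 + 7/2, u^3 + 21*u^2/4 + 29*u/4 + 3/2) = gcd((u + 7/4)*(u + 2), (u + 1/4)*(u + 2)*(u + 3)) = u + 2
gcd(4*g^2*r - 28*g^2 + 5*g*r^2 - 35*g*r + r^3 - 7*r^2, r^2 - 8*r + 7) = r - 7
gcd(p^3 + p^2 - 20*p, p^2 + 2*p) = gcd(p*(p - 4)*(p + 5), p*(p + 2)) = p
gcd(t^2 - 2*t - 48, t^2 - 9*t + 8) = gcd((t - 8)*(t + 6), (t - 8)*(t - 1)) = t - 8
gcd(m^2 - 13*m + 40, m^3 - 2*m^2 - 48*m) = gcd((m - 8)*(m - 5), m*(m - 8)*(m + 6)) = m - 8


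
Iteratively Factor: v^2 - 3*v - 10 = (v - 5)*(v + 2)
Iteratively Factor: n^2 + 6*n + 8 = (n + 4)*(n + 2)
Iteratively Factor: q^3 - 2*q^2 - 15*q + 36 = (q - 3)*(q^2 + q - 12) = (q - 3)^2*(q + 4)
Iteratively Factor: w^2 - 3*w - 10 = (w - 5)*(w + 2)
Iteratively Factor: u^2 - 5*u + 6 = (u - 3)*(u - 2)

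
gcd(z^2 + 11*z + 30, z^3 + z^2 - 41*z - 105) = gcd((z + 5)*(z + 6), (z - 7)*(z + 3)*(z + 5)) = z + 5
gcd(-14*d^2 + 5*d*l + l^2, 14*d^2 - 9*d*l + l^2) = 2*d - l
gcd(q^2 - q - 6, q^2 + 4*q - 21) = q - 3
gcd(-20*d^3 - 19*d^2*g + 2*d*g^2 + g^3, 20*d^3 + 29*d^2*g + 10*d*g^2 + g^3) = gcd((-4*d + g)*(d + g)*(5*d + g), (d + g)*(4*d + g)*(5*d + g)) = 5*d^2 + 6*d*g + g^2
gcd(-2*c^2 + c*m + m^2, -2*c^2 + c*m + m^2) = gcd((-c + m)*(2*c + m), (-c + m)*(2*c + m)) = 2*c^2 - c*m - m^2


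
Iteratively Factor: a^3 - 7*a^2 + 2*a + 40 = (a - 4)*(a^2 - 3*a - 10) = (a - 4)*(a + 2)*(a - 5)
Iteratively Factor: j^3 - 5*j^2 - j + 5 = (j - 1)*(j^2 - 4*j - 5) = (j - 5)*(j - 1)*(j + 1)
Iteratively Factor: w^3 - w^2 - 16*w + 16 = (w - 1)*(w^2 - 16) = (w - 4)*(w - 1)*(w + 4)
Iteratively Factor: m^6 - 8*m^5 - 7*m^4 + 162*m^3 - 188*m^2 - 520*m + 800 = (m + 4)*(m^5 - 12*m^4 + 41*m^3 - 2*m^2 - 180*m + 200) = (m - 5)*(m + 4)*(m^4 - 7*m^3 + 6*m^2 + 28*m - 40) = (m - 5)*(m - 2)*(m + 4)*(m^3 - 5*m^2 - 4*m + 20) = (m - 5)*(m - 2)^2*(m + 4)*(m^2 - 3*m - 10) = (m - 5)*(m - 2)^2*(m + 2)*(m + 4)*(m - 5)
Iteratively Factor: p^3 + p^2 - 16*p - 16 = (p + 1)*(p^2 - 16) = (p + 1)*(p + 4)*(p - 4)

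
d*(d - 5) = d^2 - 5*d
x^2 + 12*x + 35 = (x + 5)*(x + 7)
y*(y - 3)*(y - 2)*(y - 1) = y^4 - 6*y^3 + 11*y^2 - 6*y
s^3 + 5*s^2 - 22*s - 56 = (s - 4)*(s + 2)*(s + 7)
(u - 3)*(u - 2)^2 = u^3 - 7*u^2 + 16*u - 12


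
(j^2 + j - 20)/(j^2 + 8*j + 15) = (j - 4)/(j + 3)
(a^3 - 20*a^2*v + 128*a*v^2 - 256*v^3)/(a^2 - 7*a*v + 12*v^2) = (-a^2 + 16*a*v - 64*v^2)/(-a + 3*v)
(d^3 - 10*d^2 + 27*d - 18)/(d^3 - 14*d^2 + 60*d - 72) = (d^2 - 4*d + 3)/(d^2 - 8*d + 12)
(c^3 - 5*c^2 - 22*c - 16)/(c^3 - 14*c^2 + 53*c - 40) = (c^2 + 3*c + 2)/(c^2 - 6*c + 5)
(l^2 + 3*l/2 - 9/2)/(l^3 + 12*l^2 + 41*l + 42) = (l - 3/2)/(l^2 + 9*l + 14)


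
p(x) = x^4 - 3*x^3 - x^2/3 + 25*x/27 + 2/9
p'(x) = 4*x^3 - 9*x^2 - 2*x/3 + 25/27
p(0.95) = -0.96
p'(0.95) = -4.40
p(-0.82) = 1.35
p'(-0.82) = -6.78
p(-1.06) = 3.70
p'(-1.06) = -13.24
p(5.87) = 574.66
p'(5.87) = 495.95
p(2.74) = -5.09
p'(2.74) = 13.81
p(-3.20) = 197.01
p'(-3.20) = -220.17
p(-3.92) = 408.31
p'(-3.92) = -375.70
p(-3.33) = 227.18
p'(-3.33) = -244.36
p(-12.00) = 25861.11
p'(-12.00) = -8199.07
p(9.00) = 4355.56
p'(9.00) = 2181.93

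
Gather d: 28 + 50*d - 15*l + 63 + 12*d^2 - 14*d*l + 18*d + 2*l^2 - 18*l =12*d^2 + d*(68 - 14*l) + 2*l^2 - 33*l + 91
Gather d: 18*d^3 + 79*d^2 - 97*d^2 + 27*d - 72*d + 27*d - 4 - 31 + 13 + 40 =18*d^3 - 18*d^2 - 18*d + 18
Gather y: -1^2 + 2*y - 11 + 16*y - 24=18*y - 36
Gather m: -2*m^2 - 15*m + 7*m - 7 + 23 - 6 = -2*m^2 - 8*m + 10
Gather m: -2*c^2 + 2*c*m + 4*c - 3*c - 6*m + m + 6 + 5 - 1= -2*c^2 + c + m*(2*c - 5) + 10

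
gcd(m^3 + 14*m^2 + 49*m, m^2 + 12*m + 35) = m + 7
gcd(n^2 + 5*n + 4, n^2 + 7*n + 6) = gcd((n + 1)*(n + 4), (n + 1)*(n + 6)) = n + 1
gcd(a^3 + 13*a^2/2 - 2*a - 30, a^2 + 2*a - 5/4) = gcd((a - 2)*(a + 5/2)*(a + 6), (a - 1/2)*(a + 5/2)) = a + 5/2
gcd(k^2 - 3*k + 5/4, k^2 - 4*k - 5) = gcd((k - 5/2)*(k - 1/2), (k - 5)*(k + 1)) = 1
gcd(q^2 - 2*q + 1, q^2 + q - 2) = q - 1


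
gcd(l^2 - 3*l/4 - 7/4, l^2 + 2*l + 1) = l + 1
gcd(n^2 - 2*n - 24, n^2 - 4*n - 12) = n - 6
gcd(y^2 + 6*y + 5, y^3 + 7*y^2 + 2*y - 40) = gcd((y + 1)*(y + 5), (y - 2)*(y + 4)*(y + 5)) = y + 5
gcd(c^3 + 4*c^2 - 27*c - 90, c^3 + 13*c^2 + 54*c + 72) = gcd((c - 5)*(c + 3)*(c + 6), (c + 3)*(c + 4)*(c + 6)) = c^2 + 9*c + 18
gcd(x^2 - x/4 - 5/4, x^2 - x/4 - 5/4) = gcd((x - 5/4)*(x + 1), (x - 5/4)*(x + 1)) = x^2 - x/4 - 5/4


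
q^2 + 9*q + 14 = (q + 2)*(q + 7)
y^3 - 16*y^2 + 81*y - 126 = (y - 7)*(y - 6)*(y - 3)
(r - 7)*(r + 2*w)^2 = r^3 + 4*r^2*w - 7*r^2 + 4*r*w^2 - 28*r*w - 28*w^2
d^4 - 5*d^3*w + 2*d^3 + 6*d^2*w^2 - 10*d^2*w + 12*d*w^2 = d*(d + 2)*(d - 3*w)*(d - 2*w)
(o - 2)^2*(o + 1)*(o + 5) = o^4 + 2*o^3 - 15*o^2 + 4*o + 20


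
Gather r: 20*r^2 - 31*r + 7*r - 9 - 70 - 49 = 20*r^2 - 24*r - 128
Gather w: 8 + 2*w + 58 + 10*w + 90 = 12*w + 156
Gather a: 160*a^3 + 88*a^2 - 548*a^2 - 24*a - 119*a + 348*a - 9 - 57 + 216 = 160*a^3 - 460*a^2 + 205*a + 150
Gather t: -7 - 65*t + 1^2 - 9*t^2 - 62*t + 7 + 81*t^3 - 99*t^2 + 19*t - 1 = 81*t^3 - 108*t^2 - 108*t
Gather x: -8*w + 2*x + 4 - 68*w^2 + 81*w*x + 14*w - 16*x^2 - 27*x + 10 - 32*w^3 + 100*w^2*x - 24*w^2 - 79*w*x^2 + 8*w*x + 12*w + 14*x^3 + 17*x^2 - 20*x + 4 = -32*w^3 - 92*w^2 + 18*w + 14*x^3 + x^2*(1 - 79*w) + x*(100*w^2 + 89*w - 45) + 18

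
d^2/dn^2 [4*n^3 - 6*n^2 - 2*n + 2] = 24*n - 12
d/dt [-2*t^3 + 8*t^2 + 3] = 2*t*(8 - 3*t)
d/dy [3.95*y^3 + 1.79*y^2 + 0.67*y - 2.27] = 11.85*y^2 + 3.58*y + 0.67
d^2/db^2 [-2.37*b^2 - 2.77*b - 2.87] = -4.74000000000000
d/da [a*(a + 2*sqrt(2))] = 2*a + 2*sqrt(2)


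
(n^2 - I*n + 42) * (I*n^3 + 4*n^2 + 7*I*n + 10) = I*n^5 + 5*n^4 + 45*I*n^3 + 185*n^2 + 284*I*n + 420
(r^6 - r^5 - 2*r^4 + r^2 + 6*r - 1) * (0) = 0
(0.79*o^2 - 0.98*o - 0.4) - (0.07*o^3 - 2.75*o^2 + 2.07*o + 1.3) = -0.07*o^3 + 3.54*o^2 - 3.05*o - 1.7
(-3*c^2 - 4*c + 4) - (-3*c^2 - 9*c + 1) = 5*c + 3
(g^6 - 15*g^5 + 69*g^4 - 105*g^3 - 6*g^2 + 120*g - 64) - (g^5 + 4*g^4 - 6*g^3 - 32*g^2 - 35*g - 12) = g^6 - 16*g^5 + 65*g^4 - 99*g^3 + 26*g^2 + 155*g - 52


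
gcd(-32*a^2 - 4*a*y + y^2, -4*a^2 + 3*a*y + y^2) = 4*a + y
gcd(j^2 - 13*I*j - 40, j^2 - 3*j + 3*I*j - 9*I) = 1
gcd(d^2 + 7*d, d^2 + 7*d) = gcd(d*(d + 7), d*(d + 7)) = d^2 + 7*d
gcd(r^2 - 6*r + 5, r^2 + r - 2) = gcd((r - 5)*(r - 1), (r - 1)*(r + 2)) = r - 1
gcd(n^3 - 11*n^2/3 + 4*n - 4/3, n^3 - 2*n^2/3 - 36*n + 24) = n - 2/3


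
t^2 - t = t*(t - 1)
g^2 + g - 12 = (g - 3)*(g + 4)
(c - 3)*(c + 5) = c^2 + 2*c - 15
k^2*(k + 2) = k^3 + 2*k^2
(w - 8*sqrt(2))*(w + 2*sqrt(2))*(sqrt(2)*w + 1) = sqrt(2)*w^3 - 11*w^2 - 38*sqrt(2)*w - 32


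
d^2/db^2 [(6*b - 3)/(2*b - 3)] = 48/(2*b - 3)^3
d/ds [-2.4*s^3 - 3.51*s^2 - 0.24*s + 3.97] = -7.2*s^2 - 7.02*s - 0.24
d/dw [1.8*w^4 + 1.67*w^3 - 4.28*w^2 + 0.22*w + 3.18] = 7.2*w^3 + 5.01*w^2 - 8.56*w + 0.22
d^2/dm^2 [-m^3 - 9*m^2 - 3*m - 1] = -6*m - 18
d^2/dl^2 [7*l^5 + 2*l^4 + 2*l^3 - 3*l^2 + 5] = 140*l^3 + 24*l^2 + 12*l - 6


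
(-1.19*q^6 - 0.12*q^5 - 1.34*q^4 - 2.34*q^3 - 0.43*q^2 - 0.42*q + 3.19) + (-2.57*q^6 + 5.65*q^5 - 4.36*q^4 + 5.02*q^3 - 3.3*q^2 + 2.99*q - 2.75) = -3.76*q^6 + 5.53*q^5 - 5.7*q^4 + 2.68*q^3 - 3.73*q^2 + 2.57*q + 0.44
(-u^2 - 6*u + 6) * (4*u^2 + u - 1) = -4*u^4 - 25*u^3 + 19*u^2 + 12*u - 6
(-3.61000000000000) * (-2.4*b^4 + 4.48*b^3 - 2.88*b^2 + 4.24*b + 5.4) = 8.664*b^4 - 16.1728*b^3 + 10.3968*b^2 - 15.3064*b - 19.494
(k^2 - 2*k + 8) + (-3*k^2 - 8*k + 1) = -2*k^2 - 10*k + 9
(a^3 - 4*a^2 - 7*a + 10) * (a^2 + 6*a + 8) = a^5 + 2*a^4 - 23*a^3 - 64*a^2 + 4*a + 80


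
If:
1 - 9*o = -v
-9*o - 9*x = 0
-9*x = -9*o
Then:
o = 0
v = -1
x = 0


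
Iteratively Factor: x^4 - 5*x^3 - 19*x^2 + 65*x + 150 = (x - 5)*(x^3 - 19*x - 30) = (x - 5)*(x + 3)*(x^2 - 3*x - 10) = (x - 5)*(x + 2)*(x + 3)*(x - 5)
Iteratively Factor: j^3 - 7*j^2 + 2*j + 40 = (j - 5)*(j^2 - 2*j - 8) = (j - 5)*(j - 4)*(j + 2)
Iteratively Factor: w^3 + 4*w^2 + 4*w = (w + 2)*(w^2 + 2*w) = (w + 2)^2*(w)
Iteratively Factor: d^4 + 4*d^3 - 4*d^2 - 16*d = (d + 4)*(d^3 - 4*d) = d*(d + 4)*(d^2 - 4) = d*(d - 2)*(d + 4)*(d + 2)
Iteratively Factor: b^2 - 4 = (b + 2)*(b - 2)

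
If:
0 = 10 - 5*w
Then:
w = 2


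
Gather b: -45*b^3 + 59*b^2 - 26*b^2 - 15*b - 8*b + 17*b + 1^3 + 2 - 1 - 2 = -45*b^3 + 33*b^2 - 6*b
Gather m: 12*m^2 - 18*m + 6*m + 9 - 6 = 12*m^2 - 12*m + 3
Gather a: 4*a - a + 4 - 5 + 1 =3*a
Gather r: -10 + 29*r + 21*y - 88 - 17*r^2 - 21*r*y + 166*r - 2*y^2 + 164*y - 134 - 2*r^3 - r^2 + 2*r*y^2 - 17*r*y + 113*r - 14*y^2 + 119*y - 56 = -2*r^3 - 18*r^2 + r*(2*y^2 - 38*y + 308) - 16*y^2 + 304*y - 288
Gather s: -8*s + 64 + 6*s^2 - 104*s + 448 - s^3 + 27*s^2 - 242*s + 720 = -s^3 + 33*s^2 - 354*s + 1232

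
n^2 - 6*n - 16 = (n - 8)*(n + 2)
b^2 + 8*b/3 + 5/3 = (b + 1)*(b + 5/3)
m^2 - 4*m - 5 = (m - 5)*(m + 1)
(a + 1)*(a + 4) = a^2 + 5*a + 4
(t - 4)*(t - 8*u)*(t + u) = t^3 - 7*t^2*u - 4*t^2 - 8*t*u^2 + 28*t*u + 32*u^2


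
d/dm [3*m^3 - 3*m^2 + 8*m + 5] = 9*m^2 - 6*m + 8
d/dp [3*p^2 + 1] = 6*p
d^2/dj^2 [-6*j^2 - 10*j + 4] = -12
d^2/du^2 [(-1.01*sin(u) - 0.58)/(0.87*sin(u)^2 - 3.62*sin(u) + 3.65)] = (0.764469000000001*sin(u)^5 + 4.93690199999999*sin(u)^4 - 26.252424*sin(u)^3 + 10.94451*sin(u)^2 + 51.322707*sin(u) - 38.207784)/(0.87*sin(u)^2 - 3.62*sin(u) + 3.65)^3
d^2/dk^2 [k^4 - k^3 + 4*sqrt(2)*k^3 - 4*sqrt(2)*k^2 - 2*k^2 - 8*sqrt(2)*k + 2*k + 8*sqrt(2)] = 12*k^2 - 6*k + 24*sqrt(2)*k - 8*sqrt(2) - 4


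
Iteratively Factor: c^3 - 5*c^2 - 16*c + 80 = (c + 4)*(c^2 - 9*c + 20) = (c - 5)*(c + 4)*(c - 4)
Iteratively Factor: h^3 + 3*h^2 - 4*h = (h)*(h^2 + 3*h - 4) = h*(h + 4)*(h - 1)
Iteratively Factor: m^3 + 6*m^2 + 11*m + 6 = (m + 1)*(m^2 + 5*m + 6) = (m + 1)*(m + 3)*(m + 2)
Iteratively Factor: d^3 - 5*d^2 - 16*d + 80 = (d + 4)*(d^2 - 9*d + 20) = (d - 4)*(d + 4)*(d - 5)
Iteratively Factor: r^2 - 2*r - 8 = (r + 2)*(r - 4)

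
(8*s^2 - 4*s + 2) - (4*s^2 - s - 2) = 4*s^2 - 3*s + 4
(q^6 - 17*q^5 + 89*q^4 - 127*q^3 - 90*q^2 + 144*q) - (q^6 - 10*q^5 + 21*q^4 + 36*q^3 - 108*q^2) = -7*q^5 + 68*q^4 - 163*q^3 + 18*q^2 + 144*q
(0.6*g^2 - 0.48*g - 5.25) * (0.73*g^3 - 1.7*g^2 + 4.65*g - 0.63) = 0.438*g^5 - 1.3704*g^4 - 0.2265*g^3 + 6.315*g^2 - 24.1101*g + 3.3075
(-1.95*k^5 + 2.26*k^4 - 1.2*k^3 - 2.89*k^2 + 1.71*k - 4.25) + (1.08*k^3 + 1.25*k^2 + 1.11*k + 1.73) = -1.95*k^5 + 2.26*k^4 - 0.12*k^3 - 1.64*k^2 + 2.82*k - 2.52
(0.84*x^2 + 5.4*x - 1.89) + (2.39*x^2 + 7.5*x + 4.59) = 3.23*x^2 + 12.9*x + 2.7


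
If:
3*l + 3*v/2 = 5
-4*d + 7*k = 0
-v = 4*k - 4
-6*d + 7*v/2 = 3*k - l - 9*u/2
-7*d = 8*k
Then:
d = 0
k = 0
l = -1/3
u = -82/27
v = 4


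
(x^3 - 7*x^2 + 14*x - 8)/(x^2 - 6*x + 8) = x - 1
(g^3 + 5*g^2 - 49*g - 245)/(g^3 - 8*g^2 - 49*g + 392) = (g + 5)/(g - 8)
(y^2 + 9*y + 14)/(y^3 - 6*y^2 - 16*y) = (y + 7)/(y*(y - 8))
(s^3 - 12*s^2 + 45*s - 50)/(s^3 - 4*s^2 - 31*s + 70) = (s^2 - 10*s + 25)/(s^2 - 2*s - 35)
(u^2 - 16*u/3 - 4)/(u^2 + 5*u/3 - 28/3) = (3*u^2 - 16*u - 12)/(3*u^2 + 5*u - 28)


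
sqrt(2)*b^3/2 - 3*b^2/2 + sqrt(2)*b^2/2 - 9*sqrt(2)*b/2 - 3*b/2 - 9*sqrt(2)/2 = (b - 3*sqrt(2))*(b + 3*sqrt(2)/2)*(sqrt(2)*b/2 + sqrt(2)/2)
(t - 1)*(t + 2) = t^2 + t - 2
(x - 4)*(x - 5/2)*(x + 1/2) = x^3 - 6*x^2 + 27*x/4 + 5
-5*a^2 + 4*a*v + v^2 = (-a + v)*(5*a + v)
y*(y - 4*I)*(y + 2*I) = y^3 - 2*I*y^2 + 8*y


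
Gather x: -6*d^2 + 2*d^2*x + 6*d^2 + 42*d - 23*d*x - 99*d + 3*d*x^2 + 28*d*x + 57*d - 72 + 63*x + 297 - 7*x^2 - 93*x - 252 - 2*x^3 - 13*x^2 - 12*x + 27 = -2*x^3 + x^2*(3*d - 20) + x*(2*d^2 + 5*d - 42)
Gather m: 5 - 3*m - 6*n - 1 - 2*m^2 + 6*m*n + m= -2*m^2 + m*(6*n - 2) - 6*n + 4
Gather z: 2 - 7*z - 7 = -7*z - 5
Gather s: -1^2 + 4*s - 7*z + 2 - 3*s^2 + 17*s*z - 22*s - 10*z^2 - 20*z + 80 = -3*s^2 + s*(17*z - 18) - 10*z^2 - 27*z + 81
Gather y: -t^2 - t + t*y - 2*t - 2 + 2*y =-t^2 - 3*t + y*(t + 2) - 2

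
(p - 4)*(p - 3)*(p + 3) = p^3 - 4*p^2 - 9*p + 36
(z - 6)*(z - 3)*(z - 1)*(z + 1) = z^4 - 9*z^3 + 17*z^2 + 9*z - 18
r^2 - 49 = (r - 7)*(r + 7)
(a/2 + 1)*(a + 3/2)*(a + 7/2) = a^3/2 + 7*a^2/2 + 61*a/8 + 21/4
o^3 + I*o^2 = o^2*(o + I)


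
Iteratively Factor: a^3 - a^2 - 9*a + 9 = (a + 3)*(a^2 - 4*a + 3) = (a - 1)*(a + 3)*(a - 3)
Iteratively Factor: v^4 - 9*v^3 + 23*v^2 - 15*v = (v - 3)*(v^3 - 6*v^2 + 5*v) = v*(v - 3)*(v^2 - 6*v + 5) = v*(v - 3)*(v - 1)*(v - 5)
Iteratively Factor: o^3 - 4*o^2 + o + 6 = (o - 3)*(o^2 - o - 2) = (o - 3)*(o + 1)*(o - 2)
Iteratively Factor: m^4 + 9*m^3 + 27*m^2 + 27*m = (m + 3)*(m^3 + 6*m^2 + 9*m) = (m + 3)^2*(m^2 + 3*m) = m*(m + 3)^2*(m + 3)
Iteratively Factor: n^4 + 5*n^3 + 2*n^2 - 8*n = (n)*(n^3 + 5*n^2 + 2*n - 8) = n*(n + 4)*(n^2 + n - 2) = n*(n + 2)*(n + 4)*(n - 1)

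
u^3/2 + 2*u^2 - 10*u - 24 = (u/2 + 1)*(u - 4)*(u + 6)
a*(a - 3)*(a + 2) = a^3 - a^2 - 6*a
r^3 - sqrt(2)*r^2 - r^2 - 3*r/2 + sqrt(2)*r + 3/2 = (r - 1)*(r - 3*sqrt(2)/2)*(r + sqrt(2)/2)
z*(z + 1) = z^2 + z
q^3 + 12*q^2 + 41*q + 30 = (q + 1)*(q + 5)*(q + 6)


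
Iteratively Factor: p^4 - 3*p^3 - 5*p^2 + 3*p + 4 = (p - 1)*(p^3 - 2*p^2 - 7*p - 4) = (p - 4)*(p - 1)*(p^2 + 2*p + 1) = (p - 4)*(p - 1)*(p + 1)*(p + 1)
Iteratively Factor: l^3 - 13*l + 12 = (l + 4)*(l^2 - 4*l + 3) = (l - 1)*(l + 4)*(l - 3)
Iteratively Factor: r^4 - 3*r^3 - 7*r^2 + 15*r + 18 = (r - 3)*(r^3 - 7*r - 6) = (r - 3)^2*(r^2 + 3*r + 2) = (r - 3)^2*(r + 1)*(r + 2)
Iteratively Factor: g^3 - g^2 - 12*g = (g - 4)*(g^2 + 3*g) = (g - 4)*(g + 3)*(g)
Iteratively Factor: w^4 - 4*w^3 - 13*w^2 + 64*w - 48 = (w - 4)*(w^3 - 13*w + 12) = (w - 4)*(w - 1)*(w^2 + w - 12) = (w - 4)*(w - 1)*(w + 4)*(w - 3)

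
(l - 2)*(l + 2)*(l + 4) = l^3 + 4*l^2 - 4*l - 16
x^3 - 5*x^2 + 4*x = x*(x - 4)*(x - 1)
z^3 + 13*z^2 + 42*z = z*(z + 6)*(z + 7)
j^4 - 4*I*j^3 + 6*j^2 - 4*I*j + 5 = (j - 5*I)*(j - I)*(j + I)^2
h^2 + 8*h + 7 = (h + 1)*(h + 7)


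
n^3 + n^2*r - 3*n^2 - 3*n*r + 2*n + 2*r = (n - 2)*(n - 1)*(n + r)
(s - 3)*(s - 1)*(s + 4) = s^3 - 13*s + 12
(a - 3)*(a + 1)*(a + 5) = a^3 + 3*a^2 - 13*a - 15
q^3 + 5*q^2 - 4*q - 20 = (q - 2)*(q + 2)*(q + 5)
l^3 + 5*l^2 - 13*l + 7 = (l - 1)^2*(l + 7)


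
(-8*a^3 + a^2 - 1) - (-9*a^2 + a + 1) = -8*a^3 + 10*a^2 - a - 2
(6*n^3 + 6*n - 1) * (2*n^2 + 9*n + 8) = 12*n^5 + 54*n^4 + 60*n^3 + 52*n^2 + 39*n - 8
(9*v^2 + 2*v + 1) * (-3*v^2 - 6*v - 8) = -27*v^4 - 60*v^3 - 87*v^2 - 22*v - 8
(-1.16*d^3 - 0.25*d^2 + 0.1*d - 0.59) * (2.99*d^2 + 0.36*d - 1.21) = -3.4684*d^5 - 1.1651*d^4 + 1.6126*d^3 - 1.4256*d^2 - 0.3334*d + 0.7139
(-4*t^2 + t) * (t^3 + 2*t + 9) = -4*t^5 + t^4 - 8*t^3 - 34*t^2 + 9*t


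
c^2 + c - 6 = (c - 2)*(c + 3)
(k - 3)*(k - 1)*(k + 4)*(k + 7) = k^4 + 7*k^3 - 13*k^2 - 79*k + 84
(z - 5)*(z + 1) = z^2 - 4*z - 5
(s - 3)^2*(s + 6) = s^3 - 27*s + 54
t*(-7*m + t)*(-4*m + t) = 28*m^2*t - 11*m*t^2 + t^3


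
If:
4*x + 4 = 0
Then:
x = -1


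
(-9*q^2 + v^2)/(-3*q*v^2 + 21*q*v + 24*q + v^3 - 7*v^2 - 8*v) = (3*q + v)/(v^2 - 7*v - 8)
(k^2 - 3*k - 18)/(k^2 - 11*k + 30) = (k + 3)/(k - 5)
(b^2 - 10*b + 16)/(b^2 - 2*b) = (b - 8)/b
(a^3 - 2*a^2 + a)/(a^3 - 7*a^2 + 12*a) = (a^2 - 2*a + 1)/(a^2 - 7*a + 12)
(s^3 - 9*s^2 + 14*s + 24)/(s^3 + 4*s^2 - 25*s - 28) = (s - 6)/(s + 7)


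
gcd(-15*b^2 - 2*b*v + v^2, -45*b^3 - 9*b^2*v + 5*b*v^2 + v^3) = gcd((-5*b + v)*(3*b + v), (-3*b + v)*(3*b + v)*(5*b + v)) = 3*b + v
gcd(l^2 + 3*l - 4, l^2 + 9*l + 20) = l + 4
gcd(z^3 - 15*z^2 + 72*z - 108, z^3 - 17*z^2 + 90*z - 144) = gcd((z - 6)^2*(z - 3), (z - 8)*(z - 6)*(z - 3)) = z^2 - 9*z + 18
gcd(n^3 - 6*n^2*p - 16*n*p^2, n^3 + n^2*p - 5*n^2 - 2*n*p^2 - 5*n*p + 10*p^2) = n + 2*p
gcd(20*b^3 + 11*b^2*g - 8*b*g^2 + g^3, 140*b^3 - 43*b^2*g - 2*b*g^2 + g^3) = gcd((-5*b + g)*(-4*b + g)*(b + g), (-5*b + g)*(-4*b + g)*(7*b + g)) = 20*b^2 - 9*b*g + g^2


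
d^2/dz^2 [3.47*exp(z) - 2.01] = 3.47*exp(z)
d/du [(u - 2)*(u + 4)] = 2*u + 2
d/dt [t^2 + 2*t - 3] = 2*t + 2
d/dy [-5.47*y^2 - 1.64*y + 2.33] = -10.94*y - 1.64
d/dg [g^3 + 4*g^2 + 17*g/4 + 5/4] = 3*g^2 + 8*g + 17/4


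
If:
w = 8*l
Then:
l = w/8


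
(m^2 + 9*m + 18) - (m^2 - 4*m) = 13*m + 18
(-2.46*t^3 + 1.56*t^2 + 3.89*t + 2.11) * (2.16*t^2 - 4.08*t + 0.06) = -5.3136*t^5 + 13.4064*t^4 + 1.89*t^3 - 11.22*t^2 - 8.3754*t + 0.1266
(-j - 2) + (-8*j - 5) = -9*j - 7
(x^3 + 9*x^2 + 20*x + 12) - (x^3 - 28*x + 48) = 9*x^2 + 48*x - 36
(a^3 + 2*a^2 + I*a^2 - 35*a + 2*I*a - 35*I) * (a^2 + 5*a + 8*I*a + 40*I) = a^5 + 7*a^4 + 9*I*a^4 - 33*a^3 + 63*I*a^3 - 231*a^2 - 225*I*a^2 + 200*a - 1575*I*a + 1400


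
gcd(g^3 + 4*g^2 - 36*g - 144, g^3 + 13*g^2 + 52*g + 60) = g + 6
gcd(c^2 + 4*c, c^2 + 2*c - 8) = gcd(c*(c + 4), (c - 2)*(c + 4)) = c + 4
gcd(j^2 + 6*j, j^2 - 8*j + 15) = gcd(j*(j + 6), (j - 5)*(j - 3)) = 1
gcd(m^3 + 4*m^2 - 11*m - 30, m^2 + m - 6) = 1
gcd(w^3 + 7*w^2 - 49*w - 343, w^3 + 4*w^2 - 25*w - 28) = w + 7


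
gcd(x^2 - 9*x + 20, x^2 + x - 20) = x - 4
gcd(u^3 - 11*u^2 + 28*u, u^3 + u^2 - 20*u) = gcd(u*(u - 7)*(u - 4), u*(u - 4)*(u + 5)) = u^2 - 4*u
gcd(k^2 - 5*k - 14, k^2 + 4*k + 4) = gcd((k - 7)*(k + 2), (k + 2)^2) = k + 2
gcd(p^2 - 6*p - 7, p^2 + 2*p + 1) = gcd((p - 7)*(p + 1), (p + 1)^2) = p + 1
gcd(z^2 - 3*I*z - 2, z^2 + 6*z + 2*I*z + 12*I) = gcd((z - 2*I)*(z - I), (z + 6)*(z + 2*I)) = 1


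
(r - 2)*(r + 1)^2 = r^3 - 3*r - 2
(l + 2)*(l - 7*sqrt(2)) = l^2 - 7*sqrt(2)*l + 2*l - 14*sqrt(2)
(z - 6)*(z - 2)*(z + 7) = z^3 - z^2 - 44*z + 84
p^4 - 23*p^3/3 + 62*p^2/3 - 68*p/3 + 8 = (p - 3)*(p - 2)^2*(p - 2/3)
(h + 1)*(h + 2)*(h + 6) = h^3 + 9*h^2 + 20*h + 12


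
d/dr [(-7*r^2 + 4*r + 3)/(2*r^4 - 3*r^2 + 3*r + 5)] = (2*(2 - 7*r)*(2*r^4 - 3*r^2 + 3*r + 5) - (-7*r^2 + 4*r + 3)*(8*r^3 - 6*r + 3))/(2*r^4 - 3*r^2 + 3*r + 5)^2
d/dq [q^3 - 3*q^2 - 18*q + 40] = 3*q^2 - 6*q - 18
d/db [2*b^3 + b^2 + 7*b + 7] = 6*b^2 + 2*b + 7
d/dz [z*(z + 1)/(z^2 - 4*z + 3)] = (-5*z^2 + 6*z + 3)/(z^4 - 8*z^3 + 22*z^2 - 24*z + 9)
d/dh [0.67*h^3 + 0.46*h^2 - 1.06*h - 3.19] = 2.01*h^2 + 0.92*h - 1.06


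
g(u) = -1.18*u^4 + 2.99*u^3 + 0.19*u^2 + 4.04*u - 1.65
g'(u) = -4.72*u^3 + 8.97*u^2 + 0.38*u + 4.04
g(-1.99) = -51.01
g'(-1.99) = 76.00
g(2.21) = 12.33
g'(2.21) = -2.26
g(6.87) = -1623.95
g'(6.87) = -1100.42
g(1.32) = 7.31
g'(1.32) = 9.32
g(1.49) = 8.87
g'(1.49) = 8.91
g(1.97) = 12.13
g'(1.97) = 3.51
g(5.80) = -723.79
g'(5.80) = -612.93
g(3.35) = -22.19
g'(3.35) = -71.47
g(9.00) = -5512.17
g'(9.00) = -2706.85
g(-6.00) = -2194.17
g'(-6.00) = 1344.20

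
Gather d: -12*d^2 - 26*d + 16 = -12*d^2 - 26*d + 16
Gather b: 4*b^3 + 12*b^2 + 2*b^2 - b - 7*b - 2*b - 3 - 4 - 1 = 4*b^3 + 14*b^2 - 10*b - 8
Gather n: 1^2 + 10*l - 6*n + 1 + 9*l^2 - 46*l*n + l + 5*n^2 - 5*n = 9*l^2 + 11*l + 5*n^2 + n*(-46*l - 11) + 2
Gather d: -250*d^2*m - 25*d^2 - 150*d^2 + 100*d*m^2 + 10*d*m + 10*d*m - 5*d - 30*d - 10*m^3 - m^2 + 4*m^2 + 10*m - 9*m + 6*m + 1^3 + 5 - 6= d^2*(-250*m - 175) + d*(100*m^2 + 20*m - 35) - 10*m^3 + 3*m^2 + 7*m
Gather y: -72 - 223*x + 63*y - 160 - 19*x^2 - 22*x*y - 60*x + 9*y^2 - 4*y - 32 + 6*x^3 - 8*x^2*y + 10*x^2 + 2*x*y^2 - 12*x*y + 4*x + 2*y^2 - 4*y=6*x^3 - 9*x^2 - 279*x + y^2*(2*x + 11) + y*(-8*x^2 - 34*x + 55) - 264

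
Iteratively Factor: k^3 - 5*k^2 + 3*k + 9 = (k + 1)*(k^2 - 6*k + 9) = (k - 3)*(k + 1)*(k - 3)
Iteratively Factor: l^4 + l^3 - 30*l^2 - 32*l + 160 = (l - 2)*(l^3 + 3*l^2 - 24*l - 80) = (l - 2)*(l + 4)*(l^2 - l - 20) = (l - 5)*(l - 2)*(l + 4)*(l + 4)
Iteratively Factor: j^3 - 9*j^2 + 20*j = (j - 5)*(j^2 - 4*j) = (j - 5)*(j - 4)*(j)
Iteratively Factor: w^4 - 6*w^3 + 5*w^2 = (w - 5)*(w^3 - w^2) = w*(w - 5)*(w^2 - w) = w^2*(w - 5)*(w - 1)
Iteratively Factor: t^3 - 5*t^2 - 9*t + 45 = (t - 5)*(t^2 - 9) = (t - 5)*(t + 3)*(t - 3)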